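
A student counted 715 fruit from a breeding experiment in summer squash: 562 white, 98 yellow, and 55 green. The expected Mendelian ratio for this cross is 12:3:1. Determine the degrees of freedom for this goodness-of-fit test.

A goodness-of-fit test with 3 phenotype classes has df = 3 − 1 = 2.

2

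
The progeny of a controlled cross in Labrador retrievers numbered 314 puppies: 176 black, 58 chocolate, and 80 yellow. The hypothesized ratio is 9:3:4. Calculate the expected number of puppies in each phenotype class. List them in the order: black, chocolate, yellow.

Under the 9:3:4 hypothesis (Σ ratio = 16, N = 314):
  black: 314 × 9/16 = 176.625
  chocolate: 314 × 3/16 = 58.875
  yellow: 314 × 4/16 = 78.5

176.625, 58.875, 78.5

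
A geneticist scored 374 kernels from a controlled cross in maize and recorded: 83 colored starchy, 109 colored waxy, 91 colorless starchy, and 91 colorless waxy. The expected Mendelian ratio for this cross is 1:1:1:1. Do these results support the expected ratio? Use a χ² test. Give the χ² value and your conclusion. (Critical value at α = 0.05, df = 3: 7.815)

3.882; consistent

The 1:1:1:1 ratio has 4 parts, so with N = 374 the expected counts are:
  colored starchy: 374 × 1/4 = 93.5
  colored waxy: 374 × 1/4 = 93.5
  colorless starchy: 374 × 1/4 = 93.5
  colorless waxy: 374 × 1/4 = 93.5
χ² = Σ (O − E)² / E
  colored starchy: (83 − 93.5)² / 93.5 = 1.1791
  colored waxy: (109 − 93.5)² / 93.5 = 2.5695
  colorless starchy: (91 − 93.5)² / 93.5 = 0.0668
  colorless waxy: (91 − 93.5)² / 93.5 = 0.0668
χ² = 1.1791 + 2.5695 + 0.0668 + 0.0668 = 3.8822 ≈ 3.882
Degrees of freedom = 4 − 1 = 3; critical value at α = 0.05 is 7.815.
Since 3.882 < 7.815, we fail to reject the null hypothesis — the data are consistent with the 1:1:1:1 ratio.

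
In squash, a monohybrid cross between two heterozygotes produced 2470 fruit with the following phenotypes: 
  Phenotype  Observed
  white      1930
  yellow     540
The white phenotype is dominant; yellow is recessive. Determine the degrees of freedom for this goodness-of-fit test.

For a monohybrid cross between heterozygotes with complete dominance, the expected phenotypic ratio is 3:1.
A goodness-of-fit test with 2 phenotype classes has df = 2 − 1 = 1.

1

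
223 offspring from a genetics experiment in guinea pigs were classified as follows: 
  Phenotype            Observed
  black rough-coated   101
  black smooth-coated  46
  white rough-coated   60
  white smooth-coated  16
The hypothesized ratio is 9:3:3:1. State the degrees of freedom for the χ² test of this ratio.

3

A goodness-of-fit test with 4 phenotype classes has df = 4 − 1 = 3.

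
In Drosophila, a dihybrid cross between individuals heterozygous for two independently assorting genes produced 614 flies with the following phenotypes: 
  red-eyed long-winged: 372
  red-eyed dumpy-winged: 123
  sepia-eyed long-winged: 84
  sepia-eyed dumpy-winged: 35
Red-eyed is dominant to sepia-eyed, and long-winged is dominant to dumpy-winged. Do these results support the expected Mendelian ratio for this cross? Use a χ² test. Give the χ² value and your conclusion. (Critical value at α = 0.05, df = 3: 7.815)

11.303; not consistent

A dihybrid F₂ with independent assortment and complete dominance at both loci gives a 9:3:3:1 phenotypic ratio.
The 9:3:3:1 ratio has 16 parts, so with N = 614 the expected counts are:
  red-eyed long-winged: 614 × 9/16 = 345.375
  red-eyed dumpy-winged: 614 × 3/16 = 115.125
  sepia-eyed long-winged: 614 × 3/16 = 115.125
  sepia-eyed dumpy-winged: 614 × 1/16 = 38.375
χ² = Σ (O − E)² / E
  red-eyed long-winged: (372 − 345.375)² / 345.375 = 2.0525
  red-eyed dumpy-winged: (123 − 115.125)² / 115.125 = 0.5387
  sepia-eyed long-winged: (84 − 115.125)² / 115.125 = 8.4149
  sepia-eyed dumpy-winged: (35 − 38.375)² / 38.375 = 0.2968
χ² = 2.0525 + 0.5387 + 8.4149 + 0.2968 = 11.3029 ≈ 11.303
Degrees of freedom = 4 − 1 = 3; critical value at α = 0.05 is 7.815.
Since 11.303 > 7.815, we reject the null hypothesis — the data do not fit the 9:3:3:1 ratio.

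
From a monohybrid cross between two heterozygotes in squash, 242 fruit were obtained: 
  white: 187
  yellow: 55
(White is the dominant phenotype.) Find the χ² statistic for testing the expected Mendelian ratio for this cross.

0.667

For a monohybrid cross between heterozygotes with complete dominance, the expected phenotypic ratio is 3:1.
Under the 3:1 hypothesis (Σ ratio = 4, N = 242):
  white: 242 × 3/4 = 181.5
  yellow: 242 × 1/4 = 60.5
χ² = Σ (O − E)² / E
  white: (187 − 181.5)² / 181.5 = 0.1667
  yellow: (55 − 60.5)² / 60.5 = 0.5000
χ² = 0.1667 + 0.5000 = 0.6667 ≈ 0.667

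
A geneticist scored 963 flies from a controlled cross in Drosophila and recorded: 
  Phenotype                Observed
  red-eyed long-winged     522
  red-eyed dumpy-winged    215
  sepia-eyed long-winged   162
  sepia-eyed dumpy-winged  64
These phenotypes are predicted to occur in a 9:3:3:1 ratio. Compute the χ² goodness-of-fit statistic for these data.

Under the 9:3:3:1 hypothesis (Σ ratio = 16, N = 963):
  red-eyed long-winged: 963 × 9/16 = 541.6875
  red-eyed dumpy-winged: 963 × 3/16 = 180.5625
  sepia-eyed long-winged: 963 × 3/16 = 180.5625
  sepia-eyed dumpy-winged: 963 × 1/16 = 60.1875
χ² = Σ (O − E)² / E
  red-eyed long-winged: (522 − 541.6875)² / 541.6875 = 0.7155
  red-eyed dumpy-winged: (215 − 180.5625)² / 180.5625 = 6.5680
  sepia-eyed long-winged: (162 − 180.5625)² / 180.5625 = 1.9083
  sepia-eyed dumpy-winged: (64 − 60.1875)² / 60.1875 = 0.2415
χ² = 0.7155 + 6.5680 + 1.9083 + 0.2415 = 9.4333 ≈ 9.433

9.433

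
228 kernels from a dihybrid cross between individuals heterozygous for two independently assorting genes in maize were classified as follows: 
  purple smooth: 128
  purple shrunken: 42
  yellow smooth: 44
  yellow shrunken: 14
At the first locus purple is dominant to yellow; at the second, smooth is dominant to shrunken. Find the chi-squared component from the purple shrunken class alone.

A dihybrid F₂ with independent assortment and complete dominance at both loci gives a 9:3:3:1 phenotypic ratio.
The 9:3:3:1 ratio has 16 parts, so with N = 228 the expected counts are:
  purple smooth: 228 × 9/16 = 128.25
  purple shrunken: 228 × 3/16 = 42.75
  yellow smooth: 228 × 3/16 = 42.75
  yellow shrunken: 228 × 1/16 = 14.25
Contribution of purple shrunken: (42 − 42.75)² / 42.75 = 0.0132

0.013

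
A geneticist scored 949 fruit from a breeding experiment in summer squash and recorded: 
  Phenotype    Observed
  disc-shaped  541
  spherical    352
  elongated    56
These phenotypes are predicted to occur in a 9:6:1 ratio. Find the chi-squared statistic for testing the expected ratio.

0.324

Total ratio parts = 16. Expected numbers out of 949:
  disc-shaped: 949 × 9/16 = 533.8125
  spherical: 949 × 6/16 = 355.875
  elongated: 949 × 1/16 = 59.3125
χ² = Σ (O − E)² / E
  disc-shaped: (541 − 533.8125)² / 533.8125 = 0.0968
  spherical: (352 − 355.875)² / 355.875 = 0.0422
  elongated: (56 − 59.3125)² / 59.3125 = 0.1850
χ² = 0.0968 + 0.0422 + 0.1850 = 0.324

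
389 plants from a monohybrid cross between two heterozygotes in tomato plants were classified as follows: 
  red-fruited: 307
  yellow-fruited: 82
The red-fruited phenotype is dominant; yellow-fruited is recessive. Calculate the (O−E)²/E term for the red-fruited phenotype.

0.797

For a monohybrid cross between heterozygotes with complete dominance, the expected phenotypic ratio is 3:1.
The 3:1 ratio has 4 parts, so with N = 389 the expected counts are:
  red-fruited: 389 × 3/4 = 291.75
  yellow-fruited: 389 × 1/4 = 97.25
Contribution of red-fruited: (307 − 291.75)² / 291.75 = 0.7971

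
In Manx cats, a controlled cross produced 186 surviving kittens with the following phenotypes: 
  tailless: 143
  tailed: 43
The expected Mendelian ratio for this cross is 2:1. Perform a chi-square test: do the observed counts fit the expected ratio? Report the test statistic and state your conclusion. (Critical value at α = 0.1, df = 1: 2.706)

8.734; not consistent

Total ratio parts = 3. Expected numbers out of 186:
  tailless: 186 × 2/3 = 124
  tailed: 186 × 1/3 = 62
χ² = Σ (O − E)² / E
  tailless: (143 − 124)² / 124 = 2.9113
  tailed: (43 − 62)² / 62 = 5.8226
χ² = 2.9113 + 5.8226 = 8.7339 ≈ 8.734
Degrees of freedom = 2 − 1 = 1; critical value at α = 0.1 is 2.706.
Since 8.734 > 2.706, we reject the null hypothesis — the data do not fit the 2:1 ratio.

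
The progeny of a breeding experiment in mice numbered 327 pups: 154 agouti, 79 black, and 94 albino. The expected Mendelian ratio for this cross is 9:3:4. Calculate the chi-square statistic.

The 9:3:4 ratio has 16 parts, so with N = 327 the expected counts are:
  agouti: 327 × 9/16 = 183.9375
  black: 327 × 3/16 = 61.3125
  albino: 327 × 4/16 = 81.75
χ² = Σ (O − E)² / E
  agouti: (154 − 183.9375)² / 183.9375 = 4.8726
  black: (79 − 61.3125)² / 61.3125 = 5.1025
  albino: (94 − 81.75)² / 81.75 = 1.8356
χ² = 4.8726 + 5.1025 + 1.8356 = 11.8107 ≈ 11.811

11.811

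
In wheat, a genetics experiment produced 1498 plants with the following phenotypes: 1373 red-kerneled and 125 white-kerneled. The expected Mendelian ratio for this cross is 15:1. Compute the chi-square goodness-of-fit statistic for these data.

Under the 15:1 hypothesis (Σ ratio = 16, N = 1498):
  red-kerneled: 1498 × 15/16 = 1404.375
  white-kerneled: 1498 × 1/16 = 93.625
χ² = Σ (O − E)² / E
  red-kerneled: (1373 − 1404.375)² / 1404.375 = 0.7009
  white-kerneled: (125 − 93.625)² / 93.625 = 10.5142
χ² = 0.7009 + 10.5142 = 11.2151 ≈ 11.215

11.215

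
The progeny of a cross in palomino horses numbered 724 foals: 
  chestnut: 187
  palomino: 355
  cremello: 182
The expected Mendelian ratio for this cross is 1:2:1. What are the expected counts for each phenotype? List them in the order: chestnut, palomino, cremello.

Total ratio parts = 4. Expected numbers out of 724:
  chestnut: 724 × 1/4 = 181
  palomino: 724 × 2/4 = 362
  cremello: 724 × 1/4 = 181

181, 362, 181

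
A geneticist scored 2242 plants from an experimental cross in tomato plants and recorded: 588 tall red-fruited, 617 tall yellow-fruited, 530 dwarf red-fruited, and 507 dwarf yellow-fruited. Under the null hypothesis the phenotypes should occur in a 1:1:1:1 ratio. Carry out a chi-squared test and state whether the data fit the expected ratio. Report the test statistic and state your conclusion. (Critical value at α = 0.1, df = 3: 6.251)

The 1:1:1:1 ratio has 4 parts, so with N = 2242 the expected counts are:
  tall red-fruited: 2242 × 1/4 = 560.5
  tall yellow-fruited: 2242 × 1/4 = 560.5
  dwarf red-fruited: 2242 × 1/4 = 560.5
  dwarf yellow-fruited: 2242 × 1/4 = 560.5
χ² = Σ (O − E)² / E
  tall red-fruited: (588 − 560.5)² / 560.5 = 1.3492
  tall yellow-fruited: (617 − 560.5)² / 560.5 = 5.6954
  dwarf red-fruited: (530 − 560.5)² / 560.5 = 1.6597
  dwarf yellow-fruited: (507 − 560.5)² / 560.5 = 5.1066
χ² = 1.3492 + 5.6954 + 1.6597 + 5.1066 = 13.8109 ≈ 13.811
Degrees of freedom = 4 − 1 = 3; critical value at α = 0.1 is 6.251.
Since 13.811 > 6.251, we reject the null hypothesis — the data do not fit the 1:1:1:1 ratio.

13.811; not consistent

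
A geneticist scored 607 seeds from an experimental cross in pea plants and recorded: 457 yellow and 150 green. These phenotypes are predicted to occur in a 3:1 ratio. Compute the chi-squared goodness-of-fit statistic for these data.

0.027

The 3:1 ratio has 4 parts, so with N = 607 the expected counts are:
  yellow: 607 × 3/4 = 455.25
  green: 607 × 1/4 = 151.75
χ² = Σ (O − E)² / E
  yellow: (457 − 455.25)² / 455.25 = 0.0067
  green: (150 − 151.75)² / 151.75 = 0.0202
χ² = 0.0067 + 0.0202 = 0.0269 ≈ 0.027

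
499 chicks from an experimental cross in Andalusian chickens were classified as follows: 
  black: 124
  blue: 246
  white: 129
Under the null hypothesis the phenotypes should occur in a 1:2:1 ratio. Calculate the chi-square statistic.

Expected counts for N = 499 under a 1:2:1 ratio (total parts = 4):
  black: 499 × 1/4 = 124.75
  blue: 499 × 2/4 = 249.5
  white: 499 × 1/4 = 124.75
χ² = Σ (O − E)² / E
  black: (124 − 124.75)² / 124.75 = 0.0045
  blue: (246 − 249.5)² / 249.5 = 0.0491
  white: (129 − 124.75)² / 124.75 = 0.1448
χ² = 0.0045 + 0.0491 + 0.1448 = 0.1984 ≈ 0.198

0.198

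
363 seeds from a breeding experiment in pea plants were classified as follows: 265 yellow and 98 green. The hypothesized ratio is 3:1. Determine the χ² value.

0.772

Total ratio parts = 4. Expected numbers out of 363:
  yellow: 363 × 3/4 = 272.25
  green: 363 × 1/4 = 90.75
χ² = Σ (O − E)² / E
  yellow: (265 − 272.25)² / 272.25 = 0.1931
  green: (98 − 90.75)² / 90.75 = 0.5792
χ² = 0.1931 + 0.5792 = 0.7723 ≈ 0.772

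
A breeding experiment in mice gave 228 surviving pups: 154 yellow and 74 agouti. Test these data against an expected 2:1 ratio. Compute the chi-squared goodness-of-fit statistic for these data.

The 2:1 ratio has 3 parts, so with N = 228 the expected counts are:
  yellow: 228 × 2/3 = 152
  agouti: 228 × 1/3 = 76
χ² = Σ (O − E)² / E
  yellow: (154 − 152)² / 152 = 0.0263
  agouti: (74 − 76)² / 76 = 0.0526
χ² = 0.0263 + 0.0526 = 0.0789 ≈ 0.079

0.079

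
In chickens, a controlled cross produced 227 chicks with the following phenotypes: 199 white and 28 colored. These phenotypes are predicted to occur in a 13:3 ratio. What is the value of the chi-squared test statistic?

Under the 13:3 hypothesis (Σ ratio = 16, N = 227):
  white: 227 × 13/16 = 184.4375
  colored: 227 × 3/16 = 42.5625
χ² = Σ (O − E)² / E
  white: (199 − 184.4375)² / 184.4375 = 1.1498
  colored: (28 − 42.5625)² / 42.5625 = 4.9825
χ² = 1.1498 + 4.9825 = 6.1323 ≈ 6.132

6.132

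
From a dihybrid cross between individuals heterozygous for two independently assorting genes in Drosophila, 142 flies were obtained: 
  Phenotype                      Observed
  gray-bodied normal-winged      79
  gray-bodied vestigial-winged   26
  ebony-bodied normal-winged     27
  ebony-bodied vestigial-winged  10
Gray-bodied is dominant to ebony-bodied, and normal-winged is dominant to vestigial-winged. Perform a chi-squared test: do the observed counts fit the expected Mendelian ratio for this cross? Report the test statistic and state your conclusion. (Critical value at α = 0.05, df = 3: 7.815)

A dihybrid F₂ with independent assortment and complete dominance at both loci gives a 9:3:3:1 phenotypic ratio.
Under the 9:3:3:1 hypothesis (Σ ratio = 16, N = 142):
  gray-bodied normal-winged: 142 × 9/16 = 79.875
  gray-bodied vestigial-winged: 142 × 3/16 = 26.625
  ebony-bodied normal-winged: 142 × 3/16 = 26.625
  ebony-bodied vestigial-winged: 142 × 1/16 = 8.875
χ² = Σ (O − E)² / E
  gray-bodied normal-winged: (79 − 79.875)² / 79.875 = 0.0096
  gray-bodied vestigial-winged: (26 − 26.625)² / 26.625 = 0.0147
  ebony-bodied normal-winged: (27 − 26.625)² / 26.625 = 0.0053
  ebony-bodied vestigial-winged: (10 − 8.875)² / 8.875 = 0.1426
χ² = 0.0096 + 0.0147 + 0.0053 + 0.1426 = 0.1722 ≈ 0.172
Degrees of freedom = 4 − 1 = 3; critical value at α = 0.05 is 7.815.
Since 0.172 < 7.815, we fail to reject the null hypothesis — the data are consistent with the 9:3:3:1 ratio.

0.172; consistent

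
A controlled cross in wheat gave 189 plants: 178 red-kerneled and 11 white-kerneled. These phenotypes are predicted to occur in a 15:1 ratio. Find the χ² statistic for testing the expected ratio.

Under the 15:1 hypothesis (Σ ratio = 16, N = 189):
  red-kerneled: 189 × 15/16 = 177.1875
  white-kerneled: 189 × 1/16 = 11.8125
χ² = Σ (O − E)² / E
  red-kerneled: (178 − 177.1875)² / 177.1875 = 0.0037
  white-kerneled: (11 − 11.8125)² / 11.8125 = 0.0559
χ² = 0.0037 + 0.0559 = 0.0596 ≈ 0.060

0.060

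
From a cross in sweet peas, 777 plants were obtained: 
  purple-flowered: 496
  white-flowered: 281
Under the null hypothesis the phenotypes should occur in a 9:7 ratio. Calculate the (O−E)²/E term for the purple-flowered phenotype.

7.948

Expected counts for N = 777 under a 9:7 ratio (total parts = 16):
  purple-flowered: 777 × 9/16 = 437.0625
  white-flowered: 777 × 7/16 = 339.9375
Contribution of purple-flowered: (496 − 437.0625)² / 437.0625 = 7.9477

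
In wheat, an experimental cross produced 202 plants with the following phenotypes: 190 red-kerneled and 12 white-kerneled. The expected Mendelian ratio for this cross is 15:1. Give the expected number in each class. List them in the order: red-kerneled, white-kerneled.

189.375, 12.625

Expected counts for N = 202 under a 15:1 ratio (total parts = 16):
  red-kerneled: 202 × 15/16 = 189.375
  white-kerneled: 202 × 1/16 = 12.625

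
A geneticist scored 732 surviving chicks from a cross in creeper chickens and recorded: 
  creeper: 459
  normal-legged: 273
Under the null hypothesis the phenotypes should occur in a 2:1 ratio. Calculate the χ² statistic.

Total ratio parts = 3. Expected numbers out of 732:
  creeper: 732 × 2/3 = 488
  normal-legged: 732 × 1/3 = 244
χ² = Σ (O − E)² / E
  creeper: (459 − 488)² / 488 = 1.7234
  normal-legged: (273 − 244)² / 244 = 3.4467
χ² = 1.7234 + 3.4467 = 5.1701 ≈ 5.170

5.170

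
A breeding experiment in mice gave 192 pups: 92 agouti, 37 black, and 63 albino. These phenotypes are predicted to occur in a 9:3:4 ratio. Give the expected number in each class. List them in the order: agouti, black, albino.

108, 36, 48

Under the 9:3:4 hypothesis (Σ ratio = 16, N = 192):
  agouti: 192 × 9/16 = 108
  black: 192 × 3/16 = 36
  albino: 192 × 4/16 = 48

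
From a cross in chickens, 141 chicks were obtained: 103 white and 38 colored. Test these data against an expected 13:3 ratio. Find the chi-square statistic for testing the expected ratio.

Under the 13:3 hypothesis (Σ ratio = 16, N = 141):
  white: 141 × 13/16 = 114.5625
  colored: 141 × 3/16 = 26.4375
χ² = Σ (O − E)² / E
  white: (103 − 114.5625)² / 114.5625 = 1.1670
  colored: (38 − 26.4375)² / 26.4375 = 5.0569
χ² = 1.1670 + 5.0569 = 6.2239 ≈ 6.224

6.224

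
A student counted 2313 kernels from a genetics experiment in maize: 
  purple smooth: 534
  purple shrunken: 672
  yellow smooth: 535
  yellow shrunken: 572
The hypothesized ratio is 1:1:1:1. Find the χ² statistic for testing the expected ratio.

21.888

Total ratio parts = 4. Expected numbers out of 2313:
  purple smooth: 2313 × 1/4 = 578.25
  purple shrunken: 2313 × 1/4 = 578.25
  yellow smooth: 2313 × 1/4 = 578.25
  yellow shrunken: 2313 × 1/4 = 578.25
χ² = Σ (O − E)² / E
  purple smooth: (534 − 578.25)² / 578.25 = 3.3862
  purple shrunken: (672 − 578.25)² / 578.25 = 15.1994
  yellow smooth: (535 − 578.25)² / 578.25 = 3.2349
  yellow shrunken: (572 − 578.25)² / 578.25 = 0.0676
χ² = 3.3862 + 15.1994 + 3.2349 + 0.0676 = 21.8881 ≈ 21.888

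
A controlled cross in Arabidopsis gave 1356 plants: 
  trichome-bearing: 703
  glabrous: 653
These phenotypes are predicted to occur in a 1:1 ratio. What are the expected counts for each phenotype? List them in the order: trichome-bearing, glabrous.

678, 678

Under the 1:1 hypothesis (Σ ratio = 2, N = 1356):
  trichome-bearing: 1356 × 1/2 = 678
  glabrous: 1356 × 1/2 = 678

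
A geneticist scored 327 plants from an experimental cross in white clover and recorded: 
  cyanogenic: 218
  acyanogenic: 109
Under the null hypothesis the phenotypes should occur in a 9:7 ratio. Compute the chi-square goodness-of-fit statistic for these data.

Expected counts for N = 327 under a 9:7 ratio (total parts = 16):
  cyanogenic: 327 × 9/16 = 183.9375
  acyanogenic: 327 × 7/16 = 143.0625
χ² = Σ (O − E)² / E
  cyanogenic: (218 − 183.9375)² / 183.9375 = 6.3079
  acyanogenic: (109 − 143.0625)² / 143.0625 = 8.1101
χ² = 6.3079 + 8.1101 = 14.418

14.418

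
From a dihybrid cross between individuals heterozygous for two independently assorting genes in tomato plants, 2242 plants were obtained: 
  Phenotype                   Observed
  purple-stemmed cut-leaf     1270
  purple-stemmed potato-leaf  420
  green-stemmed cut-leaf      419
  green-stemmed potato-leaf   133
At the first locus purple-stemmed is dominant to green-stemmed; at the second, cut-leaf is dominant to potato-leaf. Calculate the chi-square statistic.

0.430

A dihybrid F₂ with independent assortment and complete dominance at both loci gives a 9:3:3:1 phenotypic ratio.
Under the 9:3:3:1 hypothesis (Σ ratio = 16, N = 2242):
  purple-stemmed cut-leaf: 2242 × 9/16 = 1261.125
  purple-stemmed potato-leaf: 2242 × 3/16 = 420.375
  green-stemmed cut-leaf: 2242 × 3/16 = 420.375
  green-stemmed potato-leaf: 2242 × 1/16 = 140.125
χ² = Σ (O − E)² / E
  purple-stemmed cut-leaf: (1270 − 1261.125)² / 1261.125 = 0.0625
  purple-stemmed potato-leaf: (420 − 420.375)² / 420.375 = 0.0003
  green-stemmed cut-leaf: (419 − 420.375)² / 420.375 = 0.0045
  green-stemmed potato-leaf: (133 − 140.125)² / 140.125 = 0.3623
χ² = 0.0625 + 0.0003 + 0.0045 + 0.3623 = 0.4296 ≈ 0.430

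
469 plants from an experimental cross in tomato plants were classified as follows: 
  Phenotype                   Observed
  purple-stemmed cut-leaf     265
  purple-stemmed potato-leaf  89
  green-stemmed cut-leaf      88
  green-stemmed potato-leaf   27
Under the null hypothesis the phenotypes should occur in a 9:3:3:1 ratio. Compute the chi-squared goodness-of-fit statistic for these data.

0.201

The 9:3:3:1 ratio has 16 parts, so with N = 469 the expected counts are:
  purple-stemmed cut-leaf: 469 × 9/16 = 263.8125
  purple-stemmed potato-leaf: 469 × 3/16 = 87.9375
  green-stemmed cut-leaf: 469 × 3/16 = 87.9375
  green-stemmed potato-leaf: 469 × 1/16 = 29.3125
χ² = Σ (O − E)² / E
  purple-stemmed cut-leaf: (265 − 263.8125)² / 263.8125 = 0.0053
  purple-stemmed potato-leaf: (89 − 87.9375)² / 87.9375 = 0.0128
  green-stemmed cut-leaf: (88 − 87.9375)² / 87.9375 = 0.0000
  green-stemmed potato-leaf: (27 − 29.3125)² / 29.3125 = 0.1824
χ² = 0.0053 + 0.0128 + 0.0000 + 0.1824 = 0.2005 ≈ 0.201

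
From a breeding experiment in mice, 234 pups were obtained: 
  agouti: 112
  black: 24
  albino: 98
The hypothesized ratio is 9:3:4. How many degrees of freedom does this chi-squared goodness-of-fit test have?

A goodness-of-fit test with 3 phenotype classes has df = 3 − 1 = 2.

2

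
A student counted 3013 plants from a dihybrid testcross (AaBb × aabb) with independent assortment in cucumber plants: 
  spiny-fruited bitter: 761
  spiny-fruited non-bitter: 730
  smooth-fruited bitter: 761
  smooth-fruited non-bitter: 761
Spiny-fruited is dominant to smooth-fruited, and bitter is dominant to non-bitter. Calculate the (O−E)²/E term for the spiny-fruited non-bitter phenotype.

0.718

A dihybrid testcross with independent assortment gives a 1:1:1:1 ratio.
Under the 1:1:1:1 hypothesis (Σ ratio = 4, N = 3013):
  spiny-fruited bitter: 3013 × 1/4 = 753.25
  spiny-fruited non-bitter: 3013 × 1/4 = 753.25
  smooth-fruited bitter: 3013 × 1/4 = 753.25
  smooth-fruited non-bitter: 3013 × 1/4 = 753.25
Contribution of spiny-fruited non-bitter: (730 − 753.25)² / 753.25 = 0.7176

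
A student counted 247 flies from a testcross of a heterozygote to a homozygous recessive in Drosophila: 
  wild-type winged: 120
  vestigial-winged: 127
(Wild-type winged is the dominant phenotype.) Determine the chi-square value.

A testcross of a heterozygote (Aa × aa) gives a 1:1 phenotypic ratio.
Total ratio parts = 2. Expected numbers out of 247:
  wild-type winged: 247 × 1/2 = 123.5
  vestigial-winged: 247 × 1/2 = 123.5
χ² = Σ (O − E)² / E
  wild-type winged: (120 − 123.5)² / 123.5 = 0.0992
  vestigial-winged: (127 − 123.5)² / 123.5 = 0.0992
χ² = 0.0992 + 0.0992 = 0.1984 ≈ 0.198

0.198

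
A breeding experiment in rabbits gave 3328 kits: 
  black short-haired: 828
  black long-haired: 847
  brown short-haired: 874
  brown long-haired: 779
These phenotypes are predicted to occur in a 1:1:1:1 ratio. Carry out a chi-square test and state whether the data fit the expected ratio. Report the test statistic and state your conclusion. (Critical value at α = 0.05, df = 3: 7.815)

The 1:1:1:1 ratio has 4 parts, so with N = 3328 the expected counts are:
  black short-haired: 3328 × 1/4 = 832
  black long-haired: 3328 × 1/4 = 832
  brown short-haired: 3328 × 1/4 = 832
  brown long-haired: 3328 × 1/4 = 832
χ² = Σ (O − E)² / E
  black short-haired: (828 − 832)² / 832 = 0.0192
  black long-haired: (847 − 832)² / 832 = 0.2704
  brown short-haired: (874 − 832)² / 832 = 2.1202
  brown long-haired: (779 − 832)² / 832 = 3.3762
χ² = 0.0192 + 0.2704 + 2.1202 + 3.3762 = 5.786
Degrees of freedom = 4 − 1 = 3; critical value at α = 0.05 is 7.815.
Since 5.786 < 7.815, we fail to reject the null hypothesis — the data are consistent with the 1:1:1:1 ratio.

5.786; consistent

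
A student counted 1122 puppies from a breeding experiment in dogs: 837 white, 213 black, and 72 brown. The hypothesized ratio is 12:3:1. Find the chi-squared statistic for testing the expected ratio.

Expected counts for N = 1122 under a 12:3:1 ratio (total parts = 16):
  white: 1122 × 12/16 = 841.5
  black: 1122 × 3/16 = 210.375
  brown: 1122 × 1/16 = 70.125
χ² = Σ (O − E)² / E
  white: (837 − 841.5)² / 841.5 = 0.0241
  black: (213 − 210.375)² / 210.375 = 0.0328
  brown: (72 − 70.125)² / 70.125 = 0.0501
χ² = 0.0241 + 0.0328 + 0.0501 = 0.107

0.107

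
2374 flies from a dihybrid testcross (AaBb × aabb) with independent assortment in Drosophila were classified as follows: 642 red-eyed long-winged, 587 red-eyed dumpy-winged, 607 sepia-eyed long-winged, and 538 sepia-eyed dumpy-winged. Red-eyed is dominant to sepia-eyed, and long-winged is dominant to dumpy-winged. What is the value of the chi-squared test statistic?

9.532

A dihybrid testcross with independent assortment gives a 1:1:1:1 ratio.
Under the 1:1:1:1 hypothesis (Σ ratio = 4, N = 2374):
  red-eyed long-winged: 2374 × 1/4 = 593.5
  red-eyed dumpy-winged: 2374 × 1/4 = 593.5
  sepia-eyed long-winged: 2374 × 1/4 = 593.5
  sepia-eyed dumpy-winged: 2374 × 1/4 = 593.5
χ² = Σ (O − E)² / E
  red-eyed long-winged: (642 − 593.5)² / 593.5 = 3.9634
  red-eyed dumpy-winged: (587 − 593.5)² / 593.5 = 0.0712
  sepia-eyed long-winged: (607 − 593.5)² / 593.5 = 0.3071
  sepia-eyed dumpy-winged: (538 − 593.5)² / 593.5 = 5.1900
χ² = 3.9634 + 0.0712 + 0.3071 + 5.1900 = 9.5317 ≈ 9.532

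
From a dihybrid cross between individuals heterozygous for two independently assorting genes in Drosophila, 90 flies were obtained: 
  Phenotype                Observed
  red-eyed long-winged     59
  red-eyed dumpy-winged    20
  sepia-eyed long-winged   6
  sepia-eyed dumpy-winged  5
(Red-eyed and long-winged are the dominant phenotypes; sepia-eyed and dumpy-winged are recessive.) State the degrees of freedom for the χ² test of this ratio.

3

A dihybrid F₂ with independent assortment and complete dominance at both loci gives a 9:3:3:1 phenotypic ratio.
A goodness-of-fit test with 4 phenotype classes has df = 4 − 1 = 3.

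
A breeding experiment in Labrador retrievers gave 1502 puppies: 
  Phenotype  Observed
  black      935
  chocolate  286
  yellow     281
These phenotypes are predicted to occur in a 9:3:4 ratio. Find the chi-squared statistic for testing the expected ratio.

Under the 9:3:4 hypothesis (Σ ratio = 16, N = 1502):
  black: 1502 × 9/16 = 844.875
  chocolate: 1502 × 3/16 = 281.625
  yellow: 1502 × 4/16 = 375.5
χ² = Σ (O − E)² / E
  black: (935 − 844.875)² / 844.875 = 9.6139
  chocolate: (286 − 281.625)² / 281.625 = 0.0680
  yellow: (281 − 375.5)² / 375.5 = 23.7823
χ² = 9.6139 + 0.0680 + 23.7823 = 33.4642 ≈ 33.464

33.464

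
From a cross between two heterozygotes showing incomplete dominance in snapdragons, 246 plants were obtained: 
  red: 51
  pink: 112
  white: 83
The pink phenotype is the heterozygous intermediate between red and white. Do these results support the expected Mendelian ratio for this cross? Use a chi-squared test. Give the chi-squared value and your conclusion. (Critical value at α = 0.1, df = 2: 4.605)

With incomplete dominance, a heterozygote × heterozygote cross gives a 1:2:1 phenotypic ratio.
Total ratio parts = 4. Expected numbers out of 246:
  red: 246 × 1/4 = 61.5
  pink: 246 × 2/4 = 123
  white: 246 × 1/4 = 61.5
χ² = Σ (O − E)² / E
  red: (51 − 61.5)² / 61.5 = 1.7927
  pink: (112 − 123)² / 123 = 0.9837
  white: (83 − 61.5)² / 61.5 = 7.5163
χ² = 1.7927 + 0.9837 + 7.5163 = 10.2927 ≈ 10.293
Degrees of freedom = 3 − 1 = 2; critical value at α = 0.1 is 4.605.
Since 10.293 > 4.605, we reject the null hypothesis — the data do not fit the 1:2:1 ratio.

10.293; not consistent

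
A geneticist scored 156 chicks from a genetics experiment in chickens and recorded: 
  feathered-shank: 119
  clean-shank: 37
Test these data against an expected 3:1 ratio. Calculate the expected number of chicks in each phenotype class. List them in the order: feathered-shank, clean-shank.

117, 39

Expected counts for N = 156 under a 3:1 ratio (total parts = 4):
  feathered-shank: 156 × 3/4 = 117
  clean-shank: 156 × 1/4 = 39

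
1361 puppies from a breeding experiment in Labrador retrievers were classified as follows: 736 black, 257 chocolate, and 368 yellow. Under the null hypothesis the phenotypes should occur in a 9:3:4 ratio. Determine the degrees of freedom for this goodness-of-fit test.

A goodness-of-fit test with 3 phenotype classes has df = 3 − 1 = 2.

2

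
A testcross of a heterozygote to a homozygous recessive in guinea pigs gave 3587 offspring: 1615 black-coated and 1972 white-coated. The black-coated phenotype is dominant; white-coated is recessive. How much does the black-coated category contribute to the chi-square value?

17.765

A testcross of a heterozygote (Aa × aa) gives a 1:1 phenotypic ratio.
The 1:1 ratio has 2 parts, so with N = 3587 the expected counts are:
  black-coated: 3587 × 1/2 = 1793.5
  white-coated: 3587 × 1/2 = 1793.5
Contribution of black-coated: (1615 − 1793.5)² / 1793.5 = 17.7654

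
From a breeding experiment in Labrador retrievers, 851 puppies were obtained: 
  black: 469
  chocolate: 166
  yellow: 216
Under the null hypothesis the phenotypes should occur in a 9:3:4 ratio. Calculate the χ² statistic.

Under the 9:3:4 hypothesis (Σ ratio = 16, N = 851):
  black: 851 × 9/16 = 478.6875
  chocolate: 851 × 3/16 = 159.5625
  yellow: 851 × 4/16 = 212.75
χ² = Σ (O − E)² / E
  black: (469 − 478.6875)² / 478.6875 = 0.1961
  chocolate: (166 − 159.5625)² / 159.5625 = 0.2597
  yellow: (216 − 212.75)² / 212.75 = 0.0496
χ² = 0.1961 + 0.2597 + 0.0496 = 0.5054 ≈ 0.505

0.505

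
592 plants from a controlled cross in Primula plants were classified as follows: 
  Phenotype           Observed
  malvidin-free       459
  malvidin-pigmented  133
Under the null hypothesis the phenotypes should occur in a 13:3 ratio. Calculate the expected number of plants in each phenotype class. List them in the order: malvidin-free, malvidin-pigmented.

Total ratio parts = 16. Expected numbers out of 592:
  malvidin-free: 592 × 13/16 = 481
  malvidin-pigmented: 592 × 3/16 = 111

481, 111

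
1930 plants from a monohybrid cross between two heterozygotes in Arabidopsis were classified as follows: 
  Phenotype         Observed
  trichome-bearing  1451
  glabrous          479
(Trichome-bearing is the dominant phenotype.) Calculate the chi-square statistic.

For a monohybrid cross between heterozygotes with complete dominance, the expected phenotypic ratio is 3:1.
The 3:1 ratio has 4 parts, so with N = 1930 the expected counts are:
  trichome-bearing: 1930 × 3/4 = 1447.5
  glabrous: 1930 × 1/4 = 482.5
χ² = Σ (O − E)² / E
  trichome-bearing: (1451 − 1447.5)² / 1447.5 = 0.0085
  glabrous: (479 − 482.5)² / 482.5 = 0.0254
χ² = 0.0085 + 0.0254 = 0.0339 ≈ 0.034

0.034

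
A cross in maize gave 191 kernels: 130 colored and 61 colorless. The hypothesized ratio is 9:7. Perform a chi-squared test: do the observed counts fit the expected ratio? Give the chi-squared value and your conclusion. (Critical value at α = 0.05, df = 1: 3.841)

10.830; not consistent

Under the 9:7 hypothesis (Σ ratio = 16, N = 191):
  colored: 191 × 9/16 = 107.4375
  colorless: 191 × 7/16 = 83.5625
χ² = Σ (O − E)² / E
  colored: (130 − 107.4375)² / 107.4375 = 4.7383
  colorless: (61 − 83.5625)² / 83.5625 = 6.0920
χ² = 4.7383 + 6.0920 = 10.8303 ≈ 10.830
Degrees of freedom = 2 − 1 = 1; critical value at α = 0.05 is 3.841.
Since 10.830 > 3.841, we reject the null hypothesis — the data do not fit the 9:7 ratio.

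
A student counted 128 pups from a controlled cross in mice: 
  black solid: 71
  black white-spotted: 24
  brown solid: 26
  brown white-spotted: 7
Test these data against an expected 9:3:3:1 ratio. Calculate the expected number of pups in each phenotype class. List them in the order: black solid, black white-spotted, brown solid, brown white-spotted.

The 9:3:3:1 ratio has 16 parts, so with N = 128 the expected counts are:
  black solid: 128 × 9/16 = 72
  black white-spotted: 128 × 3/16 = 24
  brown solid: 128 × 3/16 = 24
  brown white-spotted: 128 × 1/16 = 8

72, 24, 24, 8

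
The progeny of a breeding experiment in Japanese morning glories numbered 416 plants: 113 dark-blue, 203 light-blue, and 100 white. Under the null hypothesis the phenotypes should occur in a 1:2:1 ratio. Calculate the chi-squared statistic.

Under the 1:2:1 hypothesis (Σ ratio = 4, N = 416):
  dark-blue: 416 × 1/4 = 104
  light-blue: 416 × 2/4 = 208
  white: 416 × 1/4 = 104
χ² = Σ (O − E)² / E
  dark-blue: (113 − 104)² / 104 = 0.7788
  light-blue: (203 − 208)² / 208 = 0.1202
  white: (100 − 104)² / 104 = 0.1538
χ² = 0.7788 + 0.1202 + 0.1538 = 1.0528 ≈ 1.053

1.053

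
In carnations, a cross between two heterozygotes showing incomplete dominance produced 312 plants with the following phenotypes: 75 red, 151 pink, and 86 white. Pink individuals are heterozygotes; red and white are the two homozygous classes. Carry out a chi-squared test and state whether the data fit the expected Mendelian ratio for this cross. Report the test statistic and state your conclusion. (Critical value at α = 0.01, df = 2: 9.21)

With incomplete dominance, a heterozygote × heterozygote cross gives a 1:2:1 phenotypic ratio.
Expected counts for N = 312 under a 1:2:1 ratio (total parts = 4):
  red: 312 × 1/4 = 78
  pink: 312 × 2/4 = 156
  white: 312 × 1/4 = 78
χ² = Σ (O − E)² / E
  red: (75 − 78)² / 78 = 0.1154
  pink: (151 − 156)² / 156 = 0.1603
  white: (86 − 78)² / 78 = 0.8205
χ² = 0.1154 + 0.1603 + 0.8205 = 1.0962 ≈ 1.096
Degrees of freedom = 3 − 1 = 2; critical value at α = 0.01 is 9.21.
Since 1.096 < 9.21, we fail to reject the null hypothesis — the data are consistent with the 1:2:1 ratio.

1.096; consistent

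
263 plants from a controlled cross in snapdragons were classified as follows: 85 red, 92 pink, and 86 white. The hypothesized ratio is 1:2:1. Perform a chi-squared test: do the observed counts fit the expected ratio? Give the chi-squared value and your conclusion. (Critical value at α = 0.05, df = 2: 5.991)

Under the 1:2:1 hypothesis (Σ ratio = 4, N = 263):
  red: 263 × 1/4 = 65.75
  pink: 263 × 2/4 = 131.5
  white: 263 × 1/4 = 65.75
χ² = Σ (O − E)² / E
  red: (85 − 65.75)² / 65.75 = 5.6359
  pink: (92 − 131.5)² / 131.5 = 11.8650
  white: (86 − 65.75)² / 65.75 = 6.2367
χ² = 5.6359 + 11.8650 + 6.2367 = 23.7376 ≈ 23.738
Degrees of freedom = 3 − 1 = 2; critical value at α = 0.05 is 5.991.
Since 23.738 > 5.991, we reject the null hypothesis — the data do not fit the 1:2:1 ratio.

23.738; not consistent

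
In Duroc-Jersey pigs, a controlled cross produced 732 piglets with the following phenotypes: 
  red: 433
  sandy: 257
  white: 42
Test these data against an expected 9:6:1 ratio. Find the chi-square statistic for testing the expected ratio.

2.520

The 9:6:1 ratio has 16 parts, so with N = 732 the expected counts are:
  red: 732 × 9/16 = 411.75
  sandy: 732 × 6/16 = 274.5
  white: 732 × 1/16 = 45.75
χ² = Σ (O − E)² / E
  red: (433 − 411.75)² / 411.75 = 1.0967
  sandy: (257 − 274.5)² / 274.5 = 1.1157
  white: (42 − 45.75)² / 45.75 = 0.3074
χ² = 1.0967 + 1.1157 + 0.3074 = 2.5198 ≈ 2.520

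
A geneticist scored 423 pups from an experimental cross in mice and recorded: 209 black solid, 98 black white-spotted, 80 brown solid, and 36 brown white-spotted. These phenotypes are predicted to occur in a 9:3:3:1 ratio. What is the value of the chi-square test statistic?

The 9:3:3:1 ratio has 16 parts, so with N = 423 the expected counts are:
  black solid: 423 × 9/16 = 237.9375
  black white-spotted: 423 × 3/16 = 79.3125
  brown solid: 423 × 3/16 = 79.3125
  brown white-spotted: 423 × 1/16 = 26.4375
χ² = Σ (O − E)² / E
  black solid: (209 − 237.9375)² / 237.9375 = 3.5193
  black white-spotted: (98 − 79.3125)² / 79.3125 = 4.4031
  brown solid: (80 − 79.3125)² / 79.3125 = 0.0060
  brown white-spotted: (36 − 26.4375)² / 26.4375 = 3.4588
χ² = 3.5193 + 4.4031 + 0.0060 + 3.4588 = 11.3872 ≈ 11.387

11.387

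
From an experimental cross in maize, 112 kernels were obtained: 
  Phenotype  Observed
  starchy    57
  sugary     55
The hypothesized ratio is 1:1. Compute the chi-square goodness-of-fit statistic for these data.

0.036

Total ratio parts = 2. Expected numbers out of 112:
  starchy: 112 × 1/2 = 56
  sugary: 112 × 1/2 = 56
χ² = Σ (O − E)² / E
  starchy: (57 − 56)² / 56 = 0.0179
  sugary: (55 − 56)² / 56 = 0.0179
χ² = 0.0179 + 0.0179 = 0.0358 ≈ 0.036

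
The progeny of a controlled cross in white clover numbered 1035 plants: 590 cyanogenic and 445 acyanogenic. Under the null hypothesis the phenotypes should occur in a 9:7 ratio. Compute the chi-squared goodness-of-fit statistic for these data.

The 9:7 ratio has 16 parts, so with N = 1035 the expected counts are:
  cyanogenic: 1035 × 9/16 = 582.1875
  acyanogenic: 1035 × 7/16 = 452.8125
χ² = Σ (O − E)² / E
  cyanogenic: (590 − 582.1875)² / 582.1875 = 0.1048
  acyanogenic: (445 − 452.8125)² / 452.8125 = 0.1348
χ² = 0.1048 + 0.1348 = 0.2396 ≈ 0.240

0.240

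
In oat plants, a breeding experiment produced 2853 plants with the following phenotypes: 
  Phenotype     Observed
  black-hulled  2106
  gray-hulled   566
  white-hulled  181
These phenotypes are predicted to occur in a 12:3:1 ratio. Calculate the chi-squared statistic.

2.377

Under the 12:3:1 hypothesis (Σ ratio = 16, N = 2853):
  black-hulled: 2853 × 12/16 = 2139.75
  gray-hulled: 2853 × 3/16 = 534.9375
  white-hulled: 2853 × 1/16 = 178.3125
χ² = Σ (O − E)² / E
  black-hulled: (2106 − 2139.75)² / 2139.75 = 0.5323
  gray-hulled: (566 − 534.9375)² / 534.9375 = 1.8037
  white-hulled: (181 − 178.3125)² / 178.3125 = 0.0405
χ² = 0.5323 + 1.8037 + 0.0405 = 2.3765 ≈ 2.377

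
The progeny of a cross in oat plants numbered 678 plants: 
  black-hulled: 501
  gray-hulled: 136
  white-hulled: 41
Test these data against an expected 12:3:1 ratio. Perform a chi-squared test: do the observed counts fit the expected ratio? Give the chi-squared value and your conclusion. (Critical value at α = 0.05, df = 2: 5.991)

0.775; consistent

Under the 12:3:1 hypothesis (Σ ratio = 16, N = 678):
  black-hulled: 678 × 12/16 = 508.5
  gray-hulled: 678 × 3/16 = 127.125
  white-hulled: 678 × 1/16 = 42.375
χ² = Σ (O − E)² / E
  black-hulled: (501 − 508.5)² / 508.5 = 0.1106
  gray-hulled: (136 − 127.125)² / 127.125 = 0.6196
  white-hulled: (41 − 42.375)² / 42.375 = 0.0446
χ² = 0.1106 + 0.6196 + 0.0446 = 0.7748 ≈ 0.775
Degrees of freedom = 3 − 1 = 2; critical value at α = 0.05 is 5.991.
Since 0.775 < 5.991, we fail to reject the null hypothesis — the data are consistent with the 12:3:1 ratio.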